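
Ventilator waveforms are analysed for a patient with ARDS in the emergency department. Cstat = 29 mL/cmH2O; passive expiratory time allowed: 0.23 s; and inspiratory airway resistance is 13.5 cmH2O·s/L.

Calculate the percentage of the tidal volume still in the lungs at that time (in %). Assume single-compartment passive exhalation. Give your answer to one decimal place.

τ = R × C = 13.5 × 29 mL/cmH2O = 13.5 × 0.029 L/cmH2O = 0.3915 s.
Passive exhalation: V(t)/V₀ = e^(−t/τ) = e^(−0.23/0.3915) = 0.5557.
Fraction remaining = 0.5557 → 55.57%.

55.6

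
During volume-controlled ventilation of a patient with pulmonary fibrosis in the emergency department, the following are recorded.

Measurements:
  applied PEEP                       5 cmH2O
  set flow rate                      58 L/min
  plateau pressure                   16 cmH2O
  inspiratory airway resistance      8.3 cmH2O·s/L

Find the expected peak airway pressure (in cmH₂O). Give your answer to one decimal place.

24.0

Flow: 58 L/min ÷ 60 = 0.9667 L/s.
PIP = Pplat + Raw × flow = 16 + 8.3 × 0.9667 = 16 + 8.024 = 24.024 cmH2O.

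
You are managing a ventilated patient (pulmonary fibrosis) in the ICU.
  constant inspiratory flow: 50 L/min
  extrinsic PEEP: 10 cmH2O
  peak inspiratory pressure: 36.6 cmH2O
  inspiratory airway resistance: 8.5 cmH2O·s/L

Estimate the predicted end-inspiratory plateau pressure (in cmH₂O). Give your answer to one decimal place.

29.5

Flow: 50 L/min ÷ 60 = 0.8333 L/s.
Pplat = PIP − Raw × flow = 36.6 − 8.5 × 0.8333 = 36.6 − 7.083 = 29.517 cmH2O.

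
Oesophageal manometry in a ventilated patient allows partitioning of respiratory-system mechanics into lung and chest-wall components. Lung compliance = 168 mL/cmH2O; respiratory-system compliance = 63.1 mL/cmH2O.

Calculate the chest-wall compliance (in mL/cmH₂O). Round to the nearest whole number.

101

1/Ccw = 1/Crs − 1/CL.
1/Ccw = 1/63.1 − 1/168 = 0.009895.
Ccw = 101.06 mL/cmH2O.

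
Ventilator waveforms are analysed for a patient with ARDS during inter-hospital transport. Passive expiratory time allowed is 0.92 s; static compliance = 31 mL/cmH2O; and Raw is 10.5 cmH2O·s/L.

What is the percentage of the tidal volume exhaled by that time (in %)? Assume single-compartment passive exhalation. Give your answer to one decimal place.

94.1

τ = R × C = 10.5 × 31 mL/cmH2O = 10.5 × 0.031 L/cmH2O = 0.3255 s.
Passive exhalation: V(t)/V₀ = e^(−t/τ) = e^(−0.92/0.3255) = 0.05922.
Fraction exhaled = 1 − 0.05922 = 0.9408 → 94.08%.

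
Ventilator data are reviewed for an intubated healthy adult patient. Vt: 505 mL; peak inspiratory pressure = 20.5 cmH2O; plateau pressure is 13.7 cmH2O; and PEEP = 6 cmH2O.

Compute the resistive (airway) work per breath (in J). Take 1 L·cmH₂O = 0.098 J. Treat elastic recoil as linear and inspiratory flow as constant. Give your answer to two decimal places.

With constant inspiratory flow the resistive pressure is constant at PIP − Pplat = 20.5 − 13.7 = 6.8 cmH2O, so resistive work = 6.8 × 0.505 = 3.434 L·cmH2O.
× 0.098 J/(L·cmH2O) → 0.3365 J.

0.34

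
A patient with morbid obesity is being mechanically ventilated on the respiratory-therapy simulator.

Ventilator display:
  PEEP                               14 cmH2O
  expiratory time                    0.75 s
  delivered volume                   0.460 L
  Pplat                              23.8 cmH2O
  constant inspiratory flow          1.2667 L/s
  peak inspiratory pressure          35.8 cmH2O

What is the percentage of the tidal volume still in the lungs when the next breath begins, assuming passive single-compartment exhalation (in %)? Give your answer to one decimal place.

18.5

R = (PIP − Pplat)/V̇ = (35.8 − 23.8) / 1.2667 = 12.0/1.2667 = 9.473 cmH2O·s/L.
C = Vt/(Pplat − PEEP) = 460.0 / (23.8 − 14) = 460.0/9.8 = 46.939 mL/cmH2O.
τ = R × C = 9.473 × 0.04694 L/cmH2O = 0.4447 s.
Fraction remaining at end-expiration = e^(−Te/τ) = e^(−0.75/0.4447) = 0.1852 → 18.52%.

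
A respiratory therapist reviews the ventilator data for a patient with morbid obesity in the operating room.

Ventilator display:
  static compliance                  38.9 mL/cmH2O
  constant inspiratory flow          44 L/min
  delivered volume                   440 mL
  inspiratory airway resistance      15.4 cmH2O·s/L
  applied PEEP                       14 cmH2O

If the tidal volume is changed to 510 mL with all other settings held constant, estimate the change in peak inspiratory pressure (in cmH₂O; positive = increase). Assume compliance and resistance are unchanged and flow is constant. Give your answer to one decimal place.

1.8

PIP = Vt/C + R·V̇ + PEEP (constant-flow equation of motion).
Only the elastic term changes: ΔPIP = ΔVt / C = (510 − 440) / 38.9 = 1.799 cmH2O.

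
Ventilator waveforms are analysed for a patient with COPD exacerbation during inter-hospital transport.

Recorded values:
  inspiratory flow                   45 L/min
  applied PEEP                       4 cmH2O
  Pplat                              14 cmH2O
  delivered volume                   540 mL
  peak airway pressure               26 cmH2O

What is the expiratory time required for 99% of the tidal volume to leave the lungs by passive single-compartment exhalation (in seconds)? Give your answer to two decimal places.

Flow: 45 L/min ÷ 60 = 0.75 L/s.
R = (PIP − Pplat)/V̇ = (26 − 14) / 0.75 = 12.0/0.75 = 16.0 cmH2O·s/L.
C = Vt/(Pplat − PEEP) = 540.0 / (14 − 4) = 540.0/10.0 = 54.0 mL/cmH2O.
τ = R × C = 16.0 × 0.054 L/cmH2O = 0.864 s.
t = −τ·ln(1 − 0.99) = −0.864·ln(0.01) = 3.979 s.

3.98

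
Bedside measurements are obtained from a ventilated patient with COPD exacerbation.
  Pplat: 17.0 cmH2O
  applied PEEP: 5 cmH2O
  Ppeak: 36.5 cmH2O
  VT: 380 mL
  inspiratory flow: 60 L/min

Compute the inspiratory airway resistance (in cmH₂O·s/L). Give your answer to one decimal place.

19.5

Flow: 60 L/min ÷ 60 = 1 L/s.
Raw = (PIP − Pplat) / flow = (36.5 − 17.0) / 1 = 19.5 / 1 = 19.5 cmH2O·s/L.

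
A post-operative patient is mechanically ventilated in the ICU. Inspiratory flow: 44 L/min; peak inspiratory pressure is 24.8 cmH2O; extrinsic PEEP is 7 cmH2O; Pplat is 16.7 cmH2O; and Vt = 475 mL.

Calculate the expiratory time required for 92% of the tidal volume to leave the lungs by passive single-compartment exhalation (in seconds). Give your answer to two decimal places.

1.37

Flow: 44 L/min ÷ 60 = 0.7333 L/s.
R = (PIP − Pplat)/V̇ = (24.8 − 16.7) / 0.7333 = 8.1/0.7333 = 11.046 cmH2O·s/L.
C = Vt/(Pplat − PEEP) = 475.0 / (16.7 − 7) = 475.0/9.7 = 48.969 mL/cmH2O.
τ = R × C = 11.046 × 0.04897 L/cmH2O = 0.5409 s.
t = −τ·ln(1 − 0.92) = −0.5409·ln(0.08) = 1.366 s.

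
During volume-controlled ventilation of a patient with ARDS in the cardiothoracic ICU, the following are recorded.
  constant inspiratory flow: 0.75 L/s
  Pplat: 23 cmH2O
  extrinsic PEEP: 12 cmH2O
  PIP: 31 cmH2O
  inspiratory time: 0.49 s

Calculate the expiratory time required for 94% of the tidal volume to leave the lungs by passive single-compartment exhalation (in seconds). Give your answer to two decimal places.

Vt = flow × Ti = 0.75 L/s × 0.49 s × 1000 mL/L = 367.5 mL.
R = (PIP − Pplat)/V̇ = (31 − 23) / 0.75 = 8.0/0.75 = 10.667 cmH2O·s/L.
C = Vt/(Pplat − PEEP) = 367.5 / (23 − 12) = 367.5/11.0 = 33.409 mL/cmH2O.
τ = R × C = 10.667 × 0.03341 L/cmH2O = 0.3564 s.
t = −τ·ln(1 − 0.94) = −0.3564·ln(0.06) = 1.003 s.

1.00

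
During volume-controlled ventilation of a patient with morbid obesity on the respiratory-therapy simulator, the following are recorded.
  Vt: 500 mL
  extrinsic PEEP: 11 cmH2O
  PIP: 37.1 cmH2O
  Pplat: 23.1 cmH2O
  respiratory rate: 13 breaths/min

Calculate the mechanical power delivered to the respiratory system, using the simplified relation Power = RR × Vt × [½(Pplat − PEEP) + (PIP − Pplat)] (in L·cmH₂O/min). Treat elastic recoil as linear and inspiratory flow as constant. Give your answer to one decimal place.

Per-breath work = Vt × [½(Pplat−PEEP) + (PIP−Pplat)] = 0.500 × [0.5×12.1 + 14.0] = 0.500 × 20.05 = 10.025 L·cmH2O.
Power = 13 × 10.025 = 130.33 L·cmH2O/min.

130.3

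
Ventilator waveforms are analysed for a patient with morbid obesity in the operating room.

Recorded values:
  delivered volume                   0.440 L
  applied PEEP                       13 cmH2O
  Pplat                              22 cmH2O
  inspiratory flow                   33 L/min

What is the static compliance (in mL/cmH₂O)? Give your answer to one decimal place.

Cstat = Vt / (Pplat − PEEP) = 440 / (22 − 13) = 440 / 9.0 = 48.889 mL/cmH2O.

48.9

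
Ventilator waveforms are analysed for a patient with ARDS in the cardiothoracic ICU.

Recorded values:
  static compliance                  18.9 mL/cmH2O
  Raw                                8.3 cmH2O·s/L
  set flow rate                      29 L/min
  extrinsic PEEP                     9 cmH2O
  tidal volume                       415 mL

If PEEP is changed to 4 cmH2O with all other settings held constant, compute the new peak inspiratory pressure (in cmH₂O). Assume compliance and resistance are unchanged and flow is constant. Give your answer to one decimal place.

Flow: 29 L/min ÷ 60 = 0.4833 L/s.
PIP = Vt/C + R·V̇ + PEEP (constant-flow equation of motion).
Only the baseline term changes: ΔPIP = ΔPEEP = 4 − 9 = -5.0 cmH2O.
Original PIP = 415/18.9 + 8.3×0.4833 + 9 = 34.969 cmH2O; new PIP = 34.969 + (-5.0) = 29.969 cmH2O.

30.0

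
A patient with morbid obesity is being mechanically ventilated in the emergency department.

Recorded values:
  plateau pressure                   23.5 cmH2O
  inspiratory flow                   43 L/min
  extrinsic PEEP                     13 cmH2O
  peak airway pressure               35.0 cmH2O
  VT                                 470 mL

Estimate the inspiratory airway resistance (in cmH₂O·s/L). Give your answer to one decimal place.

Flow: 43 L/min ÷ 60 = 0.7167 L/s.
Raw = (PIP − Pplat) / flow = (35.0 − 23.5) / 0.7167 = 11.5 / 0.7167 = 16.046 cmH2O·s/L.

16.0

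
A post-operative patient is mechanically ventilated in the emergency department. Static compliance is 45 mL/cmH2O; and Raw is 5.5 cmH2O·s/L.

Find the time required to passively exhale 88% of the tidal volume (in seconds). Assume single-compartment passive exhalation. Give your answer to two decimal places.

0.52

τ = R × C = 5.5 × 45 mL/cmH2O = 5.5 × 0.045 L/cmH2O = 0.2475 s.
Exhaled fraction f = 1 − e^(−t/τ) → t = −τ·ln(1 − f) = −0.2475·ln(0.12) = 0.5248 s.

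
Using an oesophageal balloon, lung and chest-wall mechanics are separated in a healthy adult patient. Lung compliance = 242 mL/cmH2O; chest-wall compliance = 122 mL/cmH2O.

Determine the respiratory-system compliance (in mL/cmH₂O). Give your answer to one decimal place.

Lung and chest wall are elastances in series: 1/Crs = 1/CL + 1/Ccw.
1/Crs = 1/242 + 1/122 = 0.01233.
Crs = 81.103 mL/cmH2O.

81.1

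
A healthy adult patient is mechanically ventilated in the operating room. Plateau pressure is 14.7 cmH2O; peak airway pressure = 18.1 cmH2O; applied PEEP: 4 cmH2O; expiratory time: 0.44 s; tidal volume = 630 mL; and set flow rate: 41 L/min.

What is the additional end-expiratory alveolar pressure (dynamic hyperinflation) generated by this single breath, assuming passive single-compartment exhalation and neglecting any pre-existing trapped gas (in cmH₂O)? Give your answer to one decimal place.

2.4

Flow: 41 L/min ÷ 60 = 0.6833 L/s.
R = (PIP − Pplat)/V̇ = (18.1 − 14.7) / 0.6833 = 3.4/0.6833 = 4.976 cmH2O·s/L.
C = Vt/(Pplat − PEEP) = 630.0 / (14.7 − 4) = 630.0/10.7 = 58.879 mL/cmH2O.
τ = R × C = 4.976 × 0.05888 L/cmH2O = 0.293 s.
Fraction remaining = e^(−Te/τ) = e^(−0.44/0.293) = 0.2227; trapped volume = 630.0 × 0.2227 = 140.3 mL.
Additional alveolar pressure from trapping ≈ V_trapped / C = 140.3 / 58.879 = 2.383 cmH2O.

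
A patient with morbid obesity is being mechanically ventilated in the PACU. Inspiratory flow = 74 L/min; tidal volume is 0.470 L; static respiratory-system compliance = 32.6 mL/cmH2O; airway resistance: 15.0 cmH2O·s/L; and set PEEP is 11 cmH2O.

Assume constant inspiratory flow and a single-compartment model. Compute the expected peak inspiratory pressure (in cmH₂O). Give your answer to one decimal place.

Flow: 74 L/min ÷ 60 = 1.2333 L/s.
Equation of motion (constant flow): PIP = Vt/C + R·V̇ + PEEP.
PIP = 470/32.6 + 15.0×1.2333 + 11 = 14.417 + 18.5 + 11 = 43.917 cmH2O.

43.9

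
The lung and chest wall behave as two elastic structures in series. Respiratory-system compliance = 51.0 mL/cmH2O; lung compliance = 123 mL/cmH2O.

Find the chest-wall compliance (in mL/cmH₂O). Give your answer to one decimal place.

87.1

1/Ccw = 1/Crs − 1/CL.
1/Ccw = 1/51.0 − 1/123 = 0.01148.
Ccw = 87.108 mL/cmH2O.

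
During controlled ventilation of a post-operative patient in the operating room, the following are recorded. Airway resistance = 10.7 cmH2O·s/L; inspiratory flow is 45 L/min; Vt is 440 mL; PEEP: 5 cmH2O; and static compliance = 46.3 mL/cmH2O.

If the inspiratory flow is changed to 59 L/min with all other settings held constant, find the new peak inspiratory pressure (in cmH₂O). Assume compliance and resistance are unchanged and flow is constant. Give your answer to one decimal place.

Flow: 45 L/min ÷ 60 = 0.75 L/s.
New flow: 59 L/min ÷ 60 = 0.9833 L/s.
PIP = Vt/C + R·V̇ + PEEP (constant-flow equation of motion).
Only the resistive term changes: ΔPIP = R × ΔV̇ = 10.7 × (0.9833 − 0.75) = 10.7 × 0.2333 = 2.496 cmH2O.
Original PIP = 440/46.3 + 10.7×0.75 + 5 = 22.528 cmH2O; new PIP = 22.528 + (2.496) = 25.024 cmH2O.

25.0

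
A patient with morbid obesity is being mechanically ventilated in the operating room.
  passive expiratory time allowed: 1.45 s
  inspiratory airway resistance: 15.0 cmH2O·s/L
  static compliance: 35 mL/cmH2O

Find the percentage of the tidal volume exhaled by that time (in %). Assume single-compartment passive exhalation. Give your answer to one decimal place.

93.7

τ = R × C = 15.0 × 35 mL/cmH2O = 15.0 × 0.035 L/cmH2O = 0.525 s.
Passive exhalation: V(t)/V₀ = e^(−t/τ) = e^(−1.45/0.525) = 0.06317.
Fraction exhaled = 1 − 0.06317 = 0.9368 → 93.68%.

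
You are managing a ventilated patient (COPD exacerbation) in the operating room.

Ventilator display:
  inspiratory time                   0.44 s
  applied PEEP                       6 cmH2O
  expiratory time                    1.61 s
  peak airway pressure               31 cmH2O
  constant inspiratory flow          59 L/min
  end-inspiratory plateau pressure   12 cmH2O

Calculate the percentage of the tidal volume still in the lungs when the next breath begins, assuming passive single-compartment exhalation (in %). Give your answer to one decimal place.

Flow: 59 L/min ÷ 60 = 0.9833 L/s.
Vt = flow × Ti = 0.9833 L/s × 0.44 s × 1000 mL/L = 432.65 mL.
R = (PIP − Pplat)/V̇ = (31 − 12) / 0.9833 = 19.0/0.9833 = 19.323 cmH2O·s/L.
C = Vt/(Pplat − PEEP) = 432.65 / (12 − 6) = 432.65/6.0 = 72.108 mL/cmH2O.
τ = R × C = 19.323 × 0.07211 L/cmH2O = 1.393 s.
Fraction remaining at end-expiration = e^(−Te/τ) = e^(−1.61/1.393) = 0.3148 → 31.48%.

31.5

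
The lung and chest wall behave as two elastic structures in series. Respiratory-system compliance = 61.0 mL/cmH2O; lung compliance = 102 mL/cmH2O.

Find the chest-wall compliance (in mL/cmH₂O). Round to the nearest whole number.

152

1/Ccw = 1/Crs − 1/CL.
1/Ccw = 1/61.0 − 1/102 = 0.00659.
Ccw = 151.75 mL/cmH2O.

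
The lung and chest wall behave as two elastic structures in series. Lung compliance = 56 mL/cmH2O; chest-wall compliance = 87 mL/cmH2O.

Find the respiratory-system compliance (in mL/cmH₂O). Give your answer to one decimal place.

Lung and chest wall are elastances in series: 1/Crs = 1/CL + 1/Ccw.
1/Crs = 1/56 + 1/87 = 0.02935.
Crs = 34.072 mL/cmH2O.

34.1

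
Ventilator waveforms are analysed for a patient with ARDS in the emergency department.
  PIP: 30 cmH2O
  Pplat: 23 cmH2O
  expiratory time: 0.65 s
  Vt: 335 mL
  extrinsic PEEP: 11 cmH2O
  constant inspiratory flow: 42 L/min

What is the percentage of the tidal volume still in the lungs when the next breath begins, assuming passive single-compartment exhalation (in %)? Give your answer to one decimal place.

Flow: 42 L/min ÷ 60 = 0.7 L/s.
R = (PIP − Pplat)/V̇ = (30 − 23) / 0.7 = 7.0/0.7 = 10.0 cmH2O·s/L.
C = Vt/(Pplat − PEEP) = 335.0 / (23 − 11) = 335.0/12.0 = 27.917 mL/cmH2O.
τ = R × C = 10.0 × 0.02792 L/cmH2O = 0.2792 s.
Fraction remaining at end-expiration = e^(−Te/τ) = e^(−0.65/0.2792) = 0.09748 → 9.748%.

9.7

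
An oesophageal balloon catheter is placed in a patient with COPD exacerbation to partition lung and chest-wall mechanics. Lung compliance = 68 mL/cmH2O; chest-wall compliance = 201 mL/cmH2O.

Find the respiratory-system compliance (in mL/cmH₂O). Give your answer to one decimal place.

Lung and chest wall are elastances in series: 1/Crs = 1/CL + 1/Ccw.
1/Crs = 1/68 + 1/201 = 0.01968.
Crs = 50.813 mL/cmH2O.

50.8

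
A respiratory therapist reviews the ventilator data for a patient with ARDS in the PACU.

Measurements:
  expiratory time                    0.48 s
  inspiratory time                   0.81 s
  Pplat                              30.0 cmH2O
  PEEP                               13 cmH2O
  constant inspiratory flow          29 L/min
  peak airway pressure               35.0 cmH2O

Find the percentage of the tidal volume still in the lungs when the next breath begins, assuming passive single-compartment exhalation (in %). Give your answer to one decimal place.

13.3

Flow: 29 L/min ÷ 60 = 0.4833 L/s.
Vt = flow × Ti = 0.4833 L/s × 0.81 s × 1000 mL/L = 391.47 mL.
R = (PIP − Pplat)/V̇ = (35.0 − 30.0) / 0.4833 = 5.0/0.4833 = 10.346 cmH2O·s/L.
C = Vt/(Pplat − PEEP) = 391.47 / (30.0 − 13) = 391.47/17.0 = 23.028 mL/cmH2O.
τ = R × C = 10.346 × 0.02303 L/cmH2O = 0.2383 s.
Fraction remaining at end-expiration = e^(−Te/τ) = e^(−0.48/0.2383) = 0.1334 → 13.34%.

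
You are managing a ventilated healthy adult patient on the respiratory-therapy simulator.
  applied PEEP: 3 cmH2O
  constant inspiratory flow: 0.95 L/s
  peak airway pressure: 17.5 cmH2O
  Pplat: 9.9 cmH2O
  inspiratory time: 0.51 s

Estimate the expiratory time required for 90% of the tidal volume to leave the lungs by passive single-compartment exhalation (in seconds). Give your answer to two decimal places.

1.29

Vt = flow × Ti = 0.95 L/s × 0.51 s × 1000 mL/L = 484.5 mL.
R = (PIP − Pplat)/V̇ = (17.5 − 9.9) / 0.95 = 7.6/0.95 = 8.0 cmH2O·s/L.
C = Vt/(Pplat − PEEP) = 484.5 / (9.9 − 3) = 484.5/6.9 = 70.217 mL/cmH2O.
τ = R × C = 8.0 × 0.07022 L/cmH2O = 0.5618 s.
t = −τ·ln(1 − 0.90) = −0.5618·ln(0.1) = 1.294 s.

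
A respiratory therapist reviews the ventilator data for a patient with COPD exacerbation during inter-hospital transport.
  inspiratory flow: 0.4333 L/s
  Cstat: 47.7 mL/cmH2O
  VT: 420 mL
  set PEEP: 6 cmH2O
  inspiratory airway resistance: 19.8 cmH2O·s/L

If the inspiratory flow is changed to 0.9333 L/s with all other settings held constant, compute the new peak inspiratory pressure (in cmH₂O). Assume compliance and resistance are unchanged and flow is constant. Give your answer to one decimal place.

33.3

PIP = Vt/C + R·V̇ + PEEP (constant-flow equation of motion).
Only the resistive term changes: ΔPIP = R × ΔV̇ = 19.8 × (0.9333 − 0.4333) = 19.8 × 0.5 = 9.9 cmH2O.
Original PIP = 420/47.7 + 19.8×0.4333 + 6 = 23.384 cmH2O; new PIP = 23.384 + (9.9) = 33.284 cmH2O.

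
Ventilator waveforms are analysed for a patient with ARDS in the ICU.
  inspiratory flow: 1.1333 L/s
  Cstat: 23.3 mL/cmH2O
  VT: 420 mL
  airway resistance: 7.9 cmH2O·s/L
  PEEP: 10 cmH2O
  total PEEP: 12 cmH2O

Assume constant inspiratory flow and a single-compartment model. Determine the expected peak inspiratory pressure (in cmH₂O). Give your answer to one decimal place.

39.0

Total PEEP = 12 cmH2O (set 10 + intrinsic 2); this is the baseline alveolar pressure.
Equation of motion (constant flow): PIP = Vt/C + R·V̇ + PEEP.
PIP = 420/23.3 + 7.9×1.1333 + 12 = 18.026 + 8.953 + 12 = 38.979 cmH2O.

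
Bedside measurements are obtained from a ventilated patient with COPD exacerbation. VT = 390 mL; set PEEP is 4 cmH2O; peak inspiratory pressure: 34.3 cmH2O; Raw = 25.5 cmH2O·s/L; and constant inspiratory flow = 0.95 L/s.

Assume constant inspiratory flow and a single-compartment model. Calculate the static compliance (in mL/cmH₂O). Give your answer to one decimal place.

Equation of motion (constant flow): PIP = Vt/C + R·V̇ + PEEP.
Vt/C = PIP − R·V̇ − PEEP = 34.3 − 25.5×0.95 − 4 = 34.3 − 24.225 − 4 = 6.075 cmH2O.
C = Vt / 6.075 = 390 / 6.075 = 64.198 mL/cmH2O.

64.2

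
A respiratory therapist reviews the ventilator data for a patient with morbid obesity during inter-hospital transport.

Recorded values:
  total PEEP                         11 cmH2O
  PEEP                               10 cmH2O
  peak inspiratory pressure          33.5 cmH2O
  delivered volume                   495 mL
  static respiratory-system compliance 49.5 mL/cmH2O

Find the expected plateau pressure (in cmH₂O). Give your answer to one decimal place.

End-expiratory occlusion gives total PEEP = 11 cmH2O (intrinsic PEEP = 11 − 10 = 1). Use total PEEP for the elastic gradient.
Pplat = PEEPtotal + Vt / Cstat = 11 + 495 / 49.5 = 11 + 10.0 = 21.0 cmH2O.

21.0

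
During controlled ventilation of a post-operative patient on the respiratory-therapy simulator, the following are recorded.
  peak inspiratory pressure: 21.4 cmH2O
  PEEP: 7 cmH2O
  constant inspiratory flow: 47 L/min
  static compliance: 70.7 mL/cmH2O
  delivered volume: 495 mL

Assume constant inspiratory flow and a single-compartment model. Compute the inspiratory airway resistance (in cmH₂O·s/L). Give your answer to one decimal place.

9.4

Flow: 47 L/min ÷ 60 = 0.7833 L/s.
Equation of motion (constant flow): PIP = Vt/C + R·V̇ + PEEP.
R·V̇ = PIP − Vt/C − PEEP = 21.4 − 495/70.7 − 7 = 21.4 − 7.001 − 7 = 7.399 cmH2O.
R = 7.399 / 0.7833 = 9.446 cmH2O·s/L.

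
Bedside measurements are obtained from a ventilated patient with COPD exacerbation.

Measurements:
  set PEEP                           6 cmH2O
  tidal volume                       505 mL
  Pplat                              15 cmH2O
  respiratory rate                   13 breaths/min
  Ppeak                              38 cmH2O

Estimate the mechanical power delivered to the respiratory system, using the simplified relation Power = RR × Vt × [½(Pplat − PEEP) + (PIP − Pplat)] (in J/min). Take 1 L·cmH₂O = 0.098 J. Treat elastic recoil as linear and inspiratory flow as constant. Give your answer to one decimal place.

17.7

Per-breath work = Vt × [½(Pplat−PEEP) + (PIP−Pplat)] = 0.505 × [0.5×9.0 + 23.0] = 0.505 × 27.5 = 13.888 L·cmH2O.
Power = 13 × 13.888 = 180.54 L·cmH2O/min.
× 0.098 J/(L·cmH2O) → 17.693 J/min.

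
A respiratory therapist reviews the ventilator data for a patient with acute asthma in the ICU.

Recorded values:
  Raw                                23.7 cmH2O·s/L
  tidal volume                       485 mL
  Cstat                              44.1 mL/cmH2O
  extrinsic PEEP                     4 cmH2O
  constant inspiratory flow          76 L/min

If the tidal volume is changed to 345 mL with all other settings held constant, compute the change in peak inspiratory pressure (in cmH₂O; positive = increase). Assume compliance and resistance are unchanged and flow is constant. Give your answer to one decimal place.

-3.2

PIP = Vt/C + R·V̇ + PEEP (constant-flow equation of motion).
Only the elastic term changes: ΔPIP = ΔVt / C = (345 − 485) / 44.1 = -3.175 cmH2O.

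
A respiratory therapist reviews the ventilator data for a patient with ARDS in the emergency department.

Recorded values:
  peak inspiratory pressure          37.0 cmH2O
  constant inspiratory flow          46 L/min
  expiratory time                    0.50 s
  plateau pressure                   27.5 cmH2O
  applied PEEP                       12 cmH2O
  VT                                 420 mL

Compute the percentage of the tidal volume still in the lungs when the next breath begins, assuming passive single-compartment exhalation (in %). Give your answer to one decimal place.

Flow: 46 L/min ÷ 60 = 0.7667 L/s.
R = (PIP − Pplat)/V̇ = (37.0 − 27.5) / 0.7667 = 9.5/0.7667 = 12.391 cmH2O·s/L.
C = Vt/(Pplat − PEEP) = 420.0 / (27.5 − 12) = 420.0/15.5 = 27.097 mL/cmH2O.
τ = R × C = 12.391 × 0.0271 L/cmH2O = 0.3358 s.
Fraction remaining at end-expiration = e^(−Te/τ) = e^(−0.50/0.3358) = 0.2256 → 22.56%.

22.6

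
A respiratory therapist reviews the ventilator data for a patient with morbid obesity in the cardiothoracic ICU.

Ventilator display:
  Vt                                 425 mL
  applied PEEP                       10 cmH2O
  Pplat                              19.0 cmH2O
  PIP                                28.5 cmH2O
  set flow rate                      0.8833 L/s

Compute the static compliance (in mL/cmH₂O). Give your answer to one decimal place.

Cstat = Vt / (Pplat − PEEP) = 425 / (19.0 − 10) = 425 / 9.0 = 47.222 mL/cmH2O.

47.2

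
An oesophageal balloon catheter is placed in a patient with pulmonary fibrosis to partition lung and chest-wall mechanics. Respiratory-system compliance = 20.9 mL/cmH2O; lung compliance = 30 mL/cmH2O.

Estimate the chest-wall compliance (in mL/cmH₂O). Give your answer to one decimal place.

68.9

1/Ccw = 1/Crs − 1/CL.
1/Ccw = 1/20.9 − 1/30 = 0.01451.
Ccw = 68.918 mL/cmH2O.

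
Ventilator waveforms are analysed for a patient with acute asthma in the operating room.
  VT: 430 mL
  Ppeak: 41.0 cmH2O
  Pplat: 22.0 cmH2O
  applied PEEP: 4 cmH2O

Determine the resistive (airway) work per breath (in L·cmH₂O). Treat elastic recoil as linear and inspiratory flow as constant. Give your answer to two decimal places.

With constant inspiratory flow the resistive pressure is constant at PIP − Pplat = 41.0 − 22.0 = 19.0 cmH2O, so resistive work = 19.0 × 0.430 = 8.17 L·cmH2O.

8.17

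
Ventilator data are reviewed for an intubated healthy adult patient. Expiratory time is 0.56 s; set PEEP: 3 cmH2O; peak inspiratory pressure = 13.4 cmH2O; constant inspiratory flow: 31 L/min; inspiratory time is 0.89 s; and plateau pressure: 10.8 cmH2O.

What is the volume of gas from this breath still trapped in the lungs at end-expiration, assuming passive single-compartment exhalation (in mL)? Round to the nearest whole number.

Flow: 31 L/min ÷ 60 = 0.5167 L/s.
Vt = flow × Ti = 0.5167 L/s × 0.89 s × 1000 mL/L = 459.86 mL.
R = (PIP − Pplat)/V̇ = (13.4 − 10.8) / 0.5167 = 2.6/0.5167 = 5.032 cmH2O·s/L.
C = Vt/(Pplat − PEEP) = 459.86 / (10.8 − 3) = 459.86/7.8 = 58.956 mL/cmH2O.
τ = R × C = 5.032 × 0.05896 L/cmH2O = 0.2967 s.
Fraction remaining = e^(−Te/τ) = e^(−0.56/0.2967) = 0.1515.
Trapped volume = 459.86 × 0.1515 = 69.669 mL.

70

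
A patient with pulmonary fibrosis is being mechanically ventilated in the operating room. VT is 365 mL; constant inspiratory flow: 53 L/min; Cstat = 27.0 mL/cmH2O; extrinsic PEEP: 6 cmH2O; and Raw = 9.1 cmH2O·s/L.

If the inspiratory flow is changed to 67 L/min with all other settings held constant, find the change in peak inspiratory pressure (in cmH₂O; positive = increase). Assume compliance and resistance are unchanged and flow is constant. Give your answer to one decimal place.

2.1

Flow: 53 L/min ÷ 60 = 0.8833 L/s.
New flow: 67 L/min ÷ 60 = 1.1167 L/s.
PIP = Vt/C + R·V̇ + PEEP (constant-flow equation of motion).
Only the resistive term changes: ΔPIP = R × ΔV̇ = 9.1 × (1.1167 − 0.8833) = 9.1 × 0.2334 = 2.124 cmH2O.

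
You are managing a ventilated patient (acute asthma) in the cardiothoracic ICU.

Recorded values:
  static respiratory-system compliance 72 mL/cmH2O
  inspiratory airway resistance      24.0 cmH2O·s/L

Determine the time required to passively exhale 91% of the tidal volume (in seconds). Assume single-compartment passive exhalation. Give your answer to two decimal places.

4.16

τ = R × C = 24.0 × 72 mL/cmH2O = 24.0 × 0.072 L/cmH2O = 1.728 s.
Exhaled fraction f = 1 − e^(−t/τ) → t = −τ·ln(1 − f) = −1.728·ln(0.09) = 4.161 s.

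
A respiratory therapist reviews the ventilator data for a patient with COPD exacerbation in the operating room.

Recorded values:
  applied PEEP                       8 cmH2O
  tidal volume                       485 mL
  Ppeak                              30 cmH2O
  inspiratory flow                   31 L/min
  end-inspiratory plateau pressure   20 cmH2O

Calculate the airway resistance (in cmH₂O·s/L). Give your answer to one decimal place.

19.4

Flow: 31 L/min ÷ 60 = 0.5167 L/s.
Raw = (PIP − Pplat) / flow = (30 − 20) / 0.5167 = 10.0 / 0.5167 = 19.354 cmH2O·s/L.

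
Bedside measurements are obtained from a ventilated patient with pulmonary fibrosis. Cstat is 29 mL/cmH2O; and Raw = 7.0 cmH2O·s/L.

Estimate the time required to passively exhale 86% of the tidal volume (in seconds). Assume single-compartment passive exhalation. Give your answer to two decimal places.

τ = R × C = 7.0 × 29 mL/cmH2O = 7.0 × 0.029 L/cmH2O = 0.203 s.
Exhaled fraction f = 1 − e^(−t/τ) → t = −τ·ln(1 − f) = −0.203·ln(0.14) = 0.3991 s.

0.40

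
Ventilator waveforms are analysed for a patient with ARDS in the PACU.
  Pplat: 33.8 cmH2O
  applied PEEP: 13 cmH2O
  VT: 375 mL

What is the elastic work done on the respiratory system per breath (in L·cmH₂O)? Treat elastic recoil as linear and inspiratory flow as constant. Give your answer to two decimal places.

Elastic work ≈ ½ × (Pplat − PEEP) × Vt = 0.5 × (33.8 − 13) × 0.375 L = 0.5 × 20.8 × 0.375 = 3.9 L·cmH2O.

3.90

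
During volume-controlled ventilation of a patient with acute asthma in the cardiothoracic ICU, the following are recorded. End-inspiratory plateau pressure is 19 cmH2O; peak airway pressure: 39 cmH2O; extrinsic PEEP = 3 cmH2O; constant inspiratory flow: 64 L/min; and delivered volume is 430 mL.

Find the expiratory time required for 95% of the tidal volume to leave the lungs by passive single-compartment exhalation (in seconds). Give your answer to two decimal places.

1.51

Flow: 64 L/min ÷ 60 = 1.0667 L/s.
R = (PIP − Pplat)/V̇ = (39 − 19) / 1.0667 = 20.0/1.0667 = 18.749 cmH2O·s/L.
C = Vt/(Pplat − PEEP) = 430.0 / (19 − 3) = 430.0/16.0 = 26.875 mL/cmH2O.
τ = R × C = 18.749 × 0.02688 L/cmH2O = 0.504 s.
t = −τ·ln(1 − 0.95) = −0.504·ln(0.05) = 1.51 s.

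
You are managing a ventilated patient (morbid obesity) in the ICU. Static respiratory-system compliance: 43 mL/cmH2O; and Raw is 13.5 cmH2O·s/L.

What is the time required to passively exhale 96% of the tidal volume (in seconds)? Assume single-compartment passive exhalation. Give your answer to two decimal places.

1.87

τ = R × C = 13.5 × 43 mL/cmH2O = 13.5 × 0.043 L/cmH2O = 0.5805 s.
Exhaled fraction f = 1 − e^(−t/τ) → t = −τ·ln(1 − f) = −0.5805·ln(0.04) = 1.869 s.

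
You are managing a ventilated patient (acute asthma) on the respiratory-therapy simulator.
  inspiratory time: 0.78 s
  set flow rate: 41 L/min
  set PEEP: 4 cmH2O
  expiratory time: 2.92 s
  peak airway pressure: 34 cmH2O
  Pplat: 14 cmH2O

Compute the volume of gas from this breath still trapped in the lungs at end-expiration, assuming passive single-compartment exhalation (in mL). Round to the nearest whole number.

82

Flow: 41 L/min ÷ 60 = 0.6833 L/s.
Vt = flow × Ti = 0.6833 L/s × 0.78 s × 1000 mL/L = 532.97 mL.
R = (PIP − Pplat)/V̇ = (34 − 14) / 0.6833 = 20.0/0.6833 = 29.27 cmH2O·s/L.
C = Vt/(Pplat − PEEP) = 532.97 / (14 − 4) = 532.97/10.0 = 53.297 mL/cmH2O.
τ = R × C = 29.27 × 0.0533 L/cmH2O = 1.56 s.
Fraction remaining = e^(−Te/τ) = e^(−2.92/1.56) = 0.1538.
Trapped volume = 532.97 × 0.1538 = 81.971 mL.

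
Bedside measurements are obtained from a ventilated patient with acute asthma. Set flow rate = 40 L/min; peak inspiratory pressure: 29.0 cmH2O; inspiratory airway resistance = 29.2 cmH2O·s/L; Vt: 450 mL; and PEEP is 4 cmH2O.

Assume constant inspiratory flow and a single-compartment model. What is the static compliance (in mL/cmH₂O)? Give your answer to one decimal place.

Flow: 40 L/min ÷ 60 = 0.6667 L/s.
Equation of motion (constant flow): PIP = Vt/C + R·V̇ + PEEP.
Vt/C = PIP − R·V̇ − PEEP = 29.0 − 29.2×0.6667 − 4 = 29.0 − 19.468 − 4 = 5.532 cmH2O.
C = Vt / 5.532 = 450 / 5.532 = 81.345 mL/cmH2O.

81.3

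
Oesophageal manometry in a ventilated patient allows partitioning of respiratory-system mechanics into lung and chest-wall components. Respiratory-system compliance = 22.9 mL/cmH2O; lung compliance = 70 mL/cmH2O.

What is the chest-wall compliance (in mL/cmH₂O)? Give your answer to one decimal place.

34.0

1/Ccw = 1/Crs − 1/CL.
1/Ccw = 1/22.9 − 1/70 = 0.02938.
Ccw = 34.037 mL/cmH2O.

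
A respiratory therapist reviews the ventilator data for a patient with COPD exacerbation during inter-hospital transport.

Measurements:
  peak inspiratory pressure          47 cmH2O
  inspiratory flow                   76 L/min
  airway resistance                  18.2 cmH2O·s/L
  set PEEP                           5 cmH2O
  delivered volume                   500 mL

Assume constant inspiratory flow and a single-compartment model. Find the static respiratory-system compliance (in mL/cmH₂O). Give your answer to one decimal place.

Flow: 76 L/min ÷ 60 = 1.2667 L/s.
Equation of motion (constant flow): PIP = Vt/C + R·V̇ + PEEP.
Vt/C = PIP − R·V̇ − PEEP = 47 − 18.2×1.2667 − 5 = 47 − 23.054 − 5 = 18.946 cmH2O.
C = Vt / 18.946 = 500 / 18.946 = 26.391 mL/cmH2O.

26.4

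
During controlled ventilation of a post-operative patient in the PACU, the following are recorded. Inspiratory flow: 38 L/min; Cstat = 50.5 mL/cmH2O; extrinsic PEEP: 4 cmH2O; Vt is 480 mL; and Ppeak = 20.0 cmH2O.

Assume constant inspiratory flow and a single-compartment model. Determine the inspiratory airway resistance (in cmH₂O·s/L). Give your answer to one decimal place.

10.3

Flow: 38 L/min ÷ 60 = 0.6333 L/s.
Equation of motion (constant flow): PIP = Vt/C + R·V̇ + PEEP.
R·V̇ = PIP − Vt/C − PEEP = 20.0 − 480/50.5 − 4 = 20.0 − 9.505 − 4 = 6.495 cmH2O.
R = 6.495 / 0.6333 = 10.256 cmH2O·s/L.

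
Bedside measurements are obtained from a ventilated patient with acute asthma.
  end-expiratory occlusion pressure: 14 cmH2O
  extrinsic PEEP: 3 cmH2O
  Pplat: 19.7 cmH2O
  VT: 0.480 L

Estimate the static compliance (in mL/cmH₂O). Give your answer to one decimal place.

84.2

End-expiratory occlusion gives total PEEP = 14 cmH2O (intrinsic PEEP = 14 − 3 = 11). Use total PEEP for the elastic gradient.
Cstat = Vt / (Pplat − PEEPtotal) = 480 / (19.7 − 14) = 480 / 5.7 = 84.211 mL/cmH2O.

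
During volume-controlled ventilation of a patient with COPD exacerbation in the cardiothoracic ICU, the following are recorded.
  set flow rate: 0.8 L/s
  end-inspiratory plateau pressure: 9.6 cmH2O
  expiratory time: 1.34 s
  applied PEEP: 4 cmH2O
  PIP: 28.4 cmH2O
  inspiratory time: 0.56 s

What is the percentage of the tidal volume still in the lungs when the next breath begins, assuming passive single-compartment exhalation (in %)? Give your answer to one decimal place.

49.0

Vt = flow × Ti = 0.8 L/s × 0.56 s × 1000 mL/L = 448.0 mL.
R = (PIP − Pplat)/V̇ = (28.4 − 9.6) / 0.8 = 18.8/0.8 = 23.5 cmH2O·s/L.
C = Vt/(Pplat − PEEP) = 448.0 / (9.6 − 4) = 448.0/5.6 = 80.0 mL/cmH2O.
τ = R × C = 23.5 × 0.08 L/cmH2O = 1.88 s.
Fraction remaining at end-expiration = e^(−Te/τ) = e^(−1.34/1.88) = 0.4903 → 49.03%.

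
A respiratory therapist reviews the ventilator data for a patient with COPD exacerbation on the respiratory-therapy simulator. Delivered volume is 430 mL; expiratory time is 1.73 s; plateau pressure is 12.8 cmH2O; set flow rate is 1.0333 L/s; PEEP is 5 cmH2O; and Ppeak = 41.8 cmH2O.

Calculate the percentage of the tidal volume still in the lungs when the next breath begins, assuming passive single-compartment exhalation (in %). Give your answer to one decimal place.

R = (PIP − Pplat)/V̇ = (41.8 − 12.8) / 1.0333 = 29.0/1.0333 = 28.065 cmH2O·s/L.
C = Vt/(Pplat − PEEP) = 430.0 / (12.8 − 5) = 430.0/7.8 = 55.128 mL/cmH2O.
τ = R × C = 28.065 × 0.05513 L/cmH2O = 1.547 s.
Fraction remaining at end-expiration = e^(−Te/τ) = e^(−1.73/1.547) = 0.3268 → 32.68%.

32.7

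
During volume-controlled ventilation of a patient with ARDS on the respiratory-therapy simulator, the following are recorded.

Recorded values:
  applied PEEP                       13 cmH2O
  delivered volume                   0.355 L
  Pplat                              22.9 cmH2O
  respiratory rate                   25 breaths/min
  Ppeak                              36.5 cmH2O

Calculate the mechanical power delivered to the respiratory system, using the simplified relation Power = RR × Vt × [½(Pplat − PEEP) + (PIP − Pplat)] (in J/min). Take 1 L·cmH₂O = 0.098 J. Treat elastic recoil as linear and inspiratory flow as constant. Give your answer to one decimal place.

16.1

Per-breath work = Vt × [½(Pplat−PEEP) + (PIP−Pplat)] = 0.355 × [0.5×9.9 + 13.6] = 0.355 × 18.55 = 6.585 L·cmH2O.
Power = 25 × 6.585 = 164.63 L·cmH2O/min.
× 0.098 J/(L·cmH2O) → 16.134 J/min.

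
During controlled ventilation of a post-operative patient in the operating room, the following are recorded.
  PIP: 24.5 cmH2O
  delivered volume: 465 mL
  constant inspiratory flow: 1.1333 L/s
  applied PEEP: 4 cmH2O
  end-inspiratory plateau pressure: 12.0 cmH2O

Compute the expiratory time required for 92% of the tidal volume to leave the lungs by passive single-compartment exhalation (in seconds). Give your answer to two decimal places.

1.62

R = (PIP − Pplat)/V̇ = (24.5 − 12.0) / 1.1333 = 12.5/1.1333 = 11.03 cmH2O·s/L.
C = Vt/(Pplat − PEEP) = 465.0 / (12.0 − 4) = 465.0/8.0 = 58.125 mL/cmH2O.
τ = R × C = 11.03 × 0.05813 L/cmH2O = 0.6412 s.
t = −τ·ln(1 − 0.92) = −0.6412·ln(0.08) = 1.619 s.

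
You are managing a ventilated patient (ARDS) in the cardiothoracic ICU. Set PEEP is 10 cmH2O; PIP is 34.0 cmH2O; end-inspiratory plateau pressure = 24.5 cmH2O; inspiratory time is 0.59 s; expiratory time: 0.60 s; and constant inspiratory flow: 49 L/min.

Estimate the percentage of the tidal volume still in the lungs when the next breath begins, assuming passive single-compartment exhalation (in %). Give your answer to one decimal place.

Flow: 49 L/min ÷ 60 = 0.8167 L/s.
Vt = flow × Ti = 0.8167 L/s × 0.59 s × 1000 mL/L = 481.85 mL.
R = (PIP − Pplat)/V̇ = (34.0 − 24.5) / 0.8167 = 9.5/0.8167 = 11.632 cmH2O·s/L.
C = Vt/(Pplat − PEEP) = 481.85 / (24.5 − 10) = 481.85/14.5 = 33.231 mL/cmH2O.
τ = R × C = 11.632 × 0.03323 L/cmH2O = 0.3865 s.
Fraction remaining at end-expiration = e^(−Te/τ) = e^(−0.60/0.3865) = 0.2117 → 21.17%.

21.2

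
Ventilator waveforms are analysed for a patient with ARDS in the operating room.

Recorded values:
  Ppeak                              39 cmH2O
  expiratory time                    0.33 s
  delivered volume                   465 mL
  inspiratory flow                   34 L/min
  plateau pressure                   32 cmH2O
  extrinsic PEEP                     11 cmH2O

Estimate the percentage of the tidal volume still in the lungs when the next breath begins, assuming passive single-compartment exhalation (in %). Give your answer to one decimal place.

29.9

Flow: 34 L/min ÷ 60 = 0.5667 L/s.
R = (PIP − Pplat)/V̇ = (39 − 32) / 0.5667 = 7.0/0.5667 = 12.352 cmH2O·s/L.
C = Vt/(Pplat − PEEP) = 465.0 / (32 − 11) = 465.0/21.0 = 22.143 mL/cmH2O.
τ = R × C = 12.352 × 0.02214 L/cmH2O = 0.2735 s.
Fraction remaining at end-expiration = e^(−Te/τ) = e^(−0.33/0.2735) = 0.2992 → 29.92%.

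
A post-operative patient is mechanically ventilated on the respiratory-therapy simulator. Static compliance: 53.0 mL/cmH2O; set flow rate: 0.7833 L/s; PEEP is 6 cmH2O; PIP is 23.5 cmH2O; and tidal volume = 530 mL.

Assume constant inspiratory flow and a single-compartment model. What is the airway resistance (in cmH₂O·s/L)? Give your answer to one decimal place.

Equation of motion (constant flow): PIP = Vt/C + R·V̇ + PEEP.
R·V̇ = PIP − Vt/C − PEEP = 23.5 − 530/53.0 − 6 = 23.5 − 10.0 − 6 = 7.5 cmH2O.
R = 7.5 / 0.7833 = 9.575 cmH2O·s/L.

9.6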